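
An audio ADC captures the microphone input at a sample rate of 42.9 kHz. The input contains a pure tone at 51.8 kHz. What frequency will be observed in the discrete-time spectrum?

8.9 kHz

51.8 kHz mod fs = 8.9 kHz.
8.9 kHz ≤ fs/2 = 21.45 kHz, appears at 8.9 kHz.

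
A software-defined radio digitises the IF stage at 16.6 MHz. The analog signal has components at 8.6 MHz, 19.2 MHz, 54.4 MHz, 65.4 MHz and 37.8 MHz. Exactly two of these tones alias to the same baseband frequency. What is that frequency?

4.6 MHz

fs/2 = 8.3 MHz.
8.6 MHz > fs/2 = 8.3 MHz, folds to fs − 8.6 MHz = 8 MHz.
19.2 MHz mod fs = 2.6 MHz.
2.6 MHz ≤ fs/2 = 8.3 MHz, appears at 2.6 MHz.
54.4 MHz mod fs = 4.6 MHz.
4.6 MHz ≤ fs/2 = 8.3 MHz, appears at 4.6 MHz.
65.4 MHz mod fs = 15.6 MHz.
15.6 MHz > fs/2 = 8.3 MHz, folds to fs − 15.6 MHz = 1 MHz.
37.8 MHz mod fs = 4.6 MHz.
4.6 MHz ≤ fs/2 = 8.3 MHz, appears at 4.6 MHz.
37.8 MHz and 54.4 MHz both map to 4.6 MHz.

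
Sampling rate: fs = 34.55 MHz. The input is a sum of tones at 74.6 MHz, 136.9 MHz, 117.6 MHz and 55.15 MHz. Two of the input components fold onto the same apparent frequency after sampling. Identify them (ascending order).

55.15 MHz, 117.6 MHz

fs/2 = 17.275 MHz.
74.6 MHz mod fs = 5.5 MHz.
5.5 MHz ≤ fs/2 = 17.275 MHz, appears at 5.5 MHz.
136.9 MHz mod fs = 33.25 MHz.
33.25 MHz > fs/2 = 17.275 MHz, folds to fs − 33.25 MHz = 1.3 MHz.
117.6 MHz mod fs = 13.95 MHz.
13.95 MHz ≤ fs/2 = 17.275 MHz, appears at 13.95 MHz.
55.15 MHz mod fs = 20.6 MHz.
20.6 MHz > fs/2 = 17.275 MHz, folds to fs − 20.6 MHz = 13.95 MHz.
55.15 MHz and 117.6 MHz both map to 13.95 MHz.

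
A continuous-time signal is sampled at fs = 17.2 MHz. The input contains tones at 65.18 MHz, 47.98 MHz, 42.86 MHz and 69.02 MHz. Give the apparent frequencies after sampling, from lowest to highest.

0.22 MHz, 3.62 MHz, 8.46 MHz

fs/2 = 8.6 MHz.
65.18 MHz mod fs = 13.58 MHz.
13.58 MHz > fs/2 = 8.6 MHz, folds to fs − 13.58 MHz = 3.62 MHz.
47.98 MHz mod fs = 13.58 MHz.
13.58 MHz > fs/2 = 8.6 MHz, folds to fs − 13.58 MHz = 3.62 MHz.
42.86 MHz mod fs = 8.46 MHz.
8.46 MHz ≤ fs/2 = 8.6 MHz, appears at 8.46 MHz.
69.02 MHz mod fs = 0.22 MHz.
0.22 MHz ≤ fs/2 = 8.6 MHz, appears at 0.22 MHz.
Distinct values: {0.22 MHz, 3.62 MHz, 8.46 MHz}.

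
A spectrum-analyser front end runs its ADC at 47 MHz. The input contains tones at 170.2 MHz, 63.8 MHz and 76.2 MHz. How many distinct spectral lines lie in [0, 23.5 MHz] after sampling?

fs/2 = 23.5 MHz.
170.2 MHz mod fs = 29.2 MHz.
29.2 MHz > fs/2 = 23.5 MHz, folds to fs − 29.2 MHz = 17.8 MHz.
63.8 MHz mod fs = 16.8 MHz.
16.8 MHz ≤ fs/2 = 23.5 MHz, appears at 16.8 MHz.
76.2 MHz mod fs = 29.2 MHz.
29.2 MHz > fs/2 = 23.5 MHz, folds to fs − 29.2 MHz = 17.8 MHz.
Distinct values: {16.8 MHz, 17.8 MHz} → 2.

2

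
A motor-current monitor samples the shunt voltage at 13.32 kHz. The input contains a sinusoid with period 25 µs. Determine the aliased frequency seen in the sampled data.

T = 25 µs → f = 1/T = 40 kHz.
40 kHz mod fs = 0.04 kHz.
0.04 kHz ≤ fs/2 = 6.66 kHz, appears at 0.04 kHz.

0.04 kHz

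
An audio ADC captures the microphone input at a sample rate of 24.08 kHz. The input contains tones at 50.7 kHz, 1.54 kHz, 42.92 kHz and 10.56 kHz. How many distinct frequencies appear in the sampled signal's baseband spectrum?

fs/2 = 12.04 kHz.
50.7 kHz mod fs = 2.54 kHz.
2.54 kHz ≤ fs/2 = 12.04 kHz, appears at 2.54 kHz.
1.54 kHz ≤ fs/2 = 12.04 kHz, passes unchanged.
42.92 kHz mod fs = 18.84 kHz.
18.84 kHz > fs/2 = 12.04 kHz, folds to fs − 18.84 kHz = 5.24 kHz.
10.56 kHz ≤ fs/2 = 12.04 kHz, passes unchanged.
Distinct values: {1.54 kHz, 2.54 kHz, 5.24 kHz, 10.56 kHz} → 4.

4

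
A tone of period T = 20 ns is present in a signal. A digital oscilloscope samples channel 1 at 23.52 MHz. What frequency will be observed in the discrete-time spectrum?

2.96 MHz

T = 20 ns → f = 1/T = 50 MHz.
50 MHz mod fs = 2.96 MHz.
2.96 MHz ≤ fs/2 = 11.76 MHz, appears at 2.96 MHz.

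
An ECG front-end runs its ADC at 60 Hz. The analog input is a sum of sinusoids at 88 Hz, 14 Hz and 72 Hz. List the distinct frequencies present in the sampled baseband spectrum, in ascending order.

fs/2 = 30 Hz.
88 Hz mod fs = 28 Hz.
28 Hz ≤ fs/2 = 30 Hz, appears at 28 Hz.
14 Hz ≤ fs/2 = 30 Hz, passes unchanged.
72 Hz mod fs = 12 Hz.
12 Hz ≤ fs/2 = 30 Hz, appears at 12 Hz.
Distinct values: {12 Hz, 14 Hz, 28 Hz}.

12 Hz, 14 Hz, 28 Hz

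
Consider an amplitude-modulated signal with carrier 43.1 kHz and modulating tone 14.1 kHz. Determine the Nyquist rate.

AM sidebands sit at fc ± fm = 29 kHz and 57.2 kHz.
Highest-frequency component: 57.2 kHz.
Nyquist rate = 2 × 57.2 kHz = 114.4 kHz.

114.4 kHz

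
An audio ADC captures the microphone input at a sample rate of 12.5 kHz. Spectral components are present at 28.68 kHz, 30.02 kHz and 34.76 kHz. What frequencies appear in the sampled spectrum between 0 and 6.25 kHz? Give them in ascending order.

fs/2 = 6.25 kHz.
28.68 kHz mod fs = 3.68 kHz.
3.68 kHz ≤ fs/2 = 6.25 kHz, appears at 3.68 kHz.
30.02 kHz mod fs = 5.02 kHz.
5.02 kHz ≤ fs/2 = 6.25 kHz, appears at 5.02 kHz.
34.76 kHz mod fs = 9.76 kHz.
9.76 kHz > fs/2 = 6.25 kHz, folds to fs − 9.76 kHz = 2.74 kHz.
Distinct values: {2.74 kHz, 3.68 kHz, 5.02 kHz}.

2.74 kHz, 3.68 kHz, 5.02 kHz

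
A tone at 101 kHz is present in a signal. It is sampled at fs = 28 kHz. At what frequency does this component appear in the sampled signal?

11 kHz

101 kHz mod fs = 17 kHz.
17 kHz > fs/2 = 14 kHz, folds to fs − 17 kHz = 11 kHz.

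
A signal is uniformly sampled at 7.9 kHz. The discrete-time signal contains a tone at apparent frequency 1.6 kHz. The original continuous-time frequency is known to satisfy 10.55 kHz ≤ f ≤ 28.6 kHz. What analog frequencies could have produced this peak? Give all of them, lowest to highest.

14.2 kHz, 17.4 kHz, 22.1 kHz, 25.3 kHz

Frequencies that alias to 1.6 kHz are k·fs ± 1.6 kHz for integer k ≥ 0.
k=0: 1.6 kHz.
k=1: 6.3 kHz, 9.5 kHz.
k=2: 14.2 kHz, 17.4 kHz.
k=3: 22.1 kHz, 25.3 kHz.
k=4: 30 kHz, 33.2 kHz.
Within [10.55 kHz, 28.6 kHz]: 14.2 kHz, 17.4 kHz, 22.1 kHz, 25.3 kHz.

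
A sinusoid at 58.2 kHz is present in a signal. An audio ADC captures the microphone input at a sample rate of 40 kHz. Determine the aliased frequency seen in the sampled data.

18.2 kHz

58.2 kHz mod fs = 18.2 kHz.
18.2 kHz ≤ fs/2 = 20 kHz, appears at 18.2 kHz.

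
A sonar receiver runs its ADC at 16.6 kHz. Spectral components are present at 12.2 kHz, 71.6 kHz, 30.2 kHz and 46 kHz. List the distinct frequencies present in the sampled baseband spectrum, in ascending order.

fs/2 = 8.3 kHz.
12.2 kHz > fs/2 = 8.3 kHz, folds to fs − 12.2 kHz = 4.4 kHz.
71.6 kHz mod fs = 5.2 kHz.
5.2 kHz ≤ fs/2 = 8.3 kHz, appears at 5.2 kHz.
30.2 kHz mod fs = 13.6 kHz.
13.6 kHz > fs/2 = 8.3 kHz, folds to fs − 13.6 kHz = 3 kHz.
46 kHz mod fs = 12.8 kHz.
12.8 kHz > fs/2 = 8.3 kHz, folds to fs − 12.8 kHz = 3.8 kHz.
Distinct values: {3 kHz, 3.8 kHz, 4.4 kHz, 5.2 kHz}.

3 kHz, 3.8 kHz, 4.4 kHz, 5.2 kHz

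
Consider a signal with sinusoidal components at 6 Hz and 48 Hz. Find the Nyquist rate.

Highest-frequency component: 48 Hz.
Nyquist rate = 2 × 48 Hz = 96 Hz.

96 Hz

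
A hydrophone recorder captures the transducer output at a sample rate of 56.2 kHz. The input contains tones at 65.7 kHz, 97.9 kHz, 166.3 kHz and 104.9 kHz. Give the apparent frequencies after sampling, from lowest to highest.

2.3 kHz, 7.5 kHz, 9.5 kHz, 14.5 kHz

fs/2 = 28.1 kHz.
65.7 kHz mod fs = 9.5 kHz.
9.5 kHz ≤ fs/2 = 28.1 kHz, appears at 9.5 kHz.
97.9 kHz mod fs = 41.7 kHz.
41.7 kHz > fs/2 = 28.1 kHz, folds to fs − 41.7 kHz = 14.5 kHz.
166.3 kHz mod fs = 53.9 kHz.
53.9 kHz > fs/2 = 28.1 kHz, folds to fs − 53.9 kHz = 2.3 kHz.
104.9 kHz mod fs = 48.7 kHz.
48.7 kHz > fs/2 = 28.1 kHz, folds to fs − 48.7 kHz = 7.5 kHz.
Distinct values: {2.3 kHz, 7.5 kHz, 9.5 kHz, 14.5 kHz}.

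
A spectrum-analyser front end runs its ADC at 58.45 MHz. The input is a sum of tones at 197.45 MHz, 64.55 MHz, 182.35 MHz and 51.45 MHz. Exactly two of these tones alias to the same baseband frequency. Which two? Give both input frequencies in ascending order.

fs/2 = 29.225 MHz.
197.45 MHz mod fs = 22.1 MHz.
22.1 MHz ≤ fs/2 = 29.225 MHz, appears at 22.1 MHz.
64.55 MHz mod fs = 6.1 MHz.
6.1 MHz ≤ fs/2 = 29.225 MHz, appears at 6.1 MHz.
182.35 MHz mod fs = 7 MHz.
7 MHz ≤ fs/2 = 29.225 MHz, appears at 7 MHz.
51.45 MHz > fs/2 = 29.225 MHz, folds to fs − 51.45 MHz = 7 MHz.
51.45 MHz and 182.35 MHz both map to 7 MHz.

51.45 MHz, 182.35 MHz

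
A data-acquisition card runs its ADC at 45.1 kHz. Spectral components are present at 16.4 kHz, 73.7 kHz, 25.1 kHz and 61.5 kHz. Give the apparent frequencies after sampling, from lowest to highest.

fs/2 = 22.55 kHz.
16.4 kHz ≤ fs/2 = 22.55 kHz, passes unchanged.
73.7 kHz mod fs = 28.6 kHz.
28.6 kHz > fs/2 = 22.55 kHz, folds to fs − 28.6 kHz = 16.5 kHz.
25.1 kHz > fs/2 = 22.55 kHz, folds to fs − 25.1 kHz = 20 kHz.
61.5 kHz mod fs = 16.4 kHz.
16.4 kHz ≤ fs/2 = 22.55 kHz, appears at 16.4 kHz.
Distinct values: {16.4 kHz, 16.5 kHz, 20 kHz}.

16.4 kHz, 16.5 kHz, 20 kHz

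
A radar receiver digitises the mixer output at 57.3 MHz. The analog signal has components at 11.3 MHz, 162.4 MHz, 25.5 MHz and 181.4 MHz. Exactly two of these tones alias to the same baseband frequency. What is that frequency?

9.5 MHz

fs/2 = 28.65 MHz.
11.3 MHz ≤ fs/2 = 28.65 MHz, passes unchanged.
162.4 MHz mod fs = 47.8 MHz.
47.8 MHz > fs/2 = 28.65 MHz, folds to fs − 47.8 MHz = 9.5 MHz.
25.5 MHz ≤ fs/2 = 28.65 MHz, passes unchanged.
181.4 MHz mod fs = 9.5 MHz.
9.5 MHz ≤ fs/2 = 28.65 MHz, appears at 9.5 MHz.
162.4 MHz and 181.4 MHz both map to 9.5 MHz.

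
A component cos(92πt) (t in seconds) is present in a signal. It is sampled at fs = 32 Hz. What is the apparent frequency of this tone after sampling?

ω = 92π rad/s → f = ω/(2π) = 46 Hz.
46 Hz mod fs = 14 Hz.
14 Hz ≤ fs/2 = 16 Hz, appears at 14 Hz.

14 Hz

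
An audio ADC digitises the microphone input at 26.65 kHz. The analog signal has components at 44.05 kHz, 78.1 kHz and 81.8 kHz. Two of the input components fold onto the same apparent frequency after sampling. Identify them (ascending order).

fs/2 = 13.325 kHz.
44.05 kHz mod fs = 17.4 kHz.
17.4 kHz > fs/2 = 13.325 kHz, folds to fs − 17.4 kHz = 9.25 kHz.
78.1 kHz mod fs = 24.8 kHz.
24.8 kHz > fs/2 = 13.325 kHz, folds to fs − 24.8 kHz = 1.85 kHz.
81.8 kHz mod fs = 1.85 kHz.
1.85 kHz ≤ fs/2 = 13.325 kHz, appears at 1.85 kHz.
78.1 kHz and 81.8 kHz both map to 1.85 kHz.

78.1 kHz, 81.8 kHz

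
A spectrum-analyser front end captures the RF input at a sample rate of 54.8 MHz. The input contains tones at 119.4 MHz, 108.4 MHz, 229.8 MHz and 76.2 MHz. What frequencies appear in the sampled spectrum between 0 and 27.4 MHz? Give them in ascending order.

fs/2 = 27.4 MHz.
119.4 MHz mod fs = 9.8 MHz.
9.8 MHz ≤ fs/2 = 27.4 MHz, appears at 9.8 MHz.
108.4 MHz mod fs = 53.6 MHz.
53.6 MHz > fs/2 = 27.4 MHz, folds to fs − 53.6 MHz = 1.2 MHz.
229.8 MHz mod fs = 10.6 MHz.
10.6 MHz ≤ fs/2 = 27.4 MHz, appears at 10.6 MHz.
76.2 MHz mod fs = 21.4 MHz.
21.4 MHz ≤ fs/2 = 27.4 MHz, appears at 21.4 MHz.
Distinct values: {1.2 MHz, 9.8 MHz, 10.6 MHz, 21.4 MHz}.

1.2 MHz, 9.8 MHz, 10.6 MHz, 21.4 MHz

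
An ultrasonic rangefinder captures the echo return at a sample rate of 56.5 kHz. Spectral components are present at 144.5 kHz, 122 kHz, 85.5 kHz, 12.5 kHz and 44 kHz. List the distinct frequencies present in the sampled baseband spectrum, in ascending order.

fs/2 = 28.25 kHz.
144.5 kHz mod fs = 31.5 kHz.
31.5 kHz > fs/2 = 28.25 kHz, folds to fs − 31.5 kHz = 25 kHz.
122 kHz mod fs = 9 kHz.
9 kHz ≤ fs/2 = 28.25 kHz, appears at 9 kHz.
85.5 kHz mod fs = 29 kHz.
29 kHz > fs/2 = 28.25 kHz, folds to fs − 29 kHz = 27.5 kHz.
12.5 kHz ≤ fs/2 = 28.25 kHz, passes unchanged.
44 kHz > fs/2 = 28.25 kHz, folds to fs − 44 kHz = 12.5 kHz.
Distinct values: {9 kHz, 12.5 kHz, 25 kHz, 27.5 kHz}.

9 kHz, 12.5 kHz, 25 kHz, 27.5 kHz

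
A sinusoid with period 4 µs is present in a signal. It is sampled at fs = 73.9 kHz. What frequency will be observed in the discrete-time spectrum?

28.3 kHz

T = 4 µs → f = 1/T = 250 kHz.
250 kHz mod fs = 28.3 kHz.
28.3 kHz ≤ fs/2 = 36.95 kHz, appears at 28.3 kHz.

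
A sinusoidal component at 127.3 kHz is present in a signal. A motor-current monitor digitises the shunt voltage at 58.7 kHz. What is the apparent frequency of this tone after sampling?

127.3 kHz mod fs = 9.9 kHz.
9.9 kHz ≤ fs/2 = 29.35 kHz, appears at 9.9 kHz.

9.9 kHz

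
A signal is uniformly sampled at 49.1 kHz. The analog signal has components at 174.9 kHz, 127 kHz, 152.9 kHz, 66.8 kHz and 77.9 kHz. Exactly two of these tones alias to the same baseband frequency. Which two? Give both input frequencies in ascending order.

77.9 kHz, 127 kHz

fs/2 = 24.55 kHz.
174.9 kHz mod fs = 27.6 kHz.
27.6 kHz > fs/2 = 24.55 kHz, folds to fs − 27.6 kHz = 21.5 kHz.
127 kHz mod fs = 28.8 kHz.
28.8 kHz > fs/2 = 24.55 kHz, folds to fs − 28.8 kHz = 20.3 kHz.
152.9 kHz mod fs = 5.6 kHz.
5.6 kHz ≤ fs/2 = 24.55 kHz, appears at 5.6 kHz.
66.8 kHz mod fs = 17.7 kHz.
17.7 kHz ≤ fs/2 = 24.55 kHz, appears at 17.7 kHz.
77.9 kHz mod fs = 28.8 kHz.
28.8 kHz > fs/2 = 24.55 kHz, folds to fs − 28.8 kHz = 20.3 kHz.
77.9 kHz and 127 kHz both map to 20.3 kHz.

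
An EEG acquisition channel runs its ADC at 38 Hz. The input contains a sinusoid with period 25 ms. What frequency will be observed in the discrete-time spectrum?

2 Hz

T = 25 ms → f = 1/T = 40 Hz.
40 Hz mod fs = 2 Hz.
2 Hz ≤ fs/2 = 19 Hz, appears at 2 Hz.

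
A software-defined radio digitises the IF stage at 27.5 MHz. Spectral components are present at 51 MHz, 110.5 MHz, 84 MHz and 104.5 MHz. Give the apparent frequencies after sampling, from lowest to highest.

fs/2 = 13.75 MHz.
51 MHz mod fs = 23.5 MHz.
23.5 MHz > fs/2 = 13.75 MHz, folds to fs − 23.5 MHz = 4 MHz.
110.5 MHz mod fs = 0.5 MHz.
0.5 MHz ≤ fs/2 = 13.75 MHz, appears at 0.5 MHz.
84 MHz mod fs = 1.5 MHz.
1.5 MHz ≤ fs/2 = 13.75 MHz, appears at 1.5 MHz.
104.5 MHz mod fs = 22 MHz.
22 MHz > fs/2 = 13.75 MHz, folds to fs − 22 MHz = 5.5 MHz.
Distinct values: {0.5 MHz, 1.5 MHz, 4 MHz, 5.5 MHz}.

0.5 MHz, 1.5 MHz, 4 MHz, 5.5 MHz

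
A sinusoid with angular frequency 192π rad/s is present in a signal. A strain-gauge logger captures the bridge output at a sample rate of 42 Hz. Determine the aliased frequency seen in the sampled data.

12 Hz

ω = 192π rad/s → f = ω/(2π) = 96 Hz.
96 Hz mod fs = 12 Hz.
12 Hz ≤ fs/2 = 21 Hz, appears at 12 Hz.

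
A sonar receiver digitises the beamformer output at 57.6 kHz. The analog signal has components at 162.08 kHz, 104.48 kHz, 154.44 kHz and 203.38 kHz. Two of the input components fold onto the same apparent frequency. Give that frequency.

fs/2 = 28.8 kHz.
162.08 kHz mod fs = 46.88 kHz.
46.88 kHz > fs/2 = 28.8 kHz, folds to fs − 46.88 kHz = 10.72 kHz.
104.48 kHz mod fs = 46.88 kHz.
46.88 kHz > fs/2 = 28.8 kHz, folds to fs − 46.88 kHz = 10.72 kHz.
154.44 kHz mod fs = 39.24 kHz.
39.24 kHz > fs/2 = 28.8 kHz, folds to fs − 39.24 kHz = 18.36 kHz.
203.38 kHz mod fs = 30.58 kHz.
30.58 kHz > fs/2 = 28.8 kHz, folds to fs − 30.58 kHz = 27.02 kHz.
104.48 kHz and 162.08 kHz both map to 10.72 kHz.

10.72 kHz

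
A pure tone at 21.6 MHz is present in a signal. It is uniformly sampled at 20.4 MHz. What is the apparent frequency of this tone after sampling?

21.6 MHz mod fs = 1.2 MHz.
1.2 MHz ≤ fs/2 = 10.2 MHz, appears at 1.2 MHz.

1.2 MHz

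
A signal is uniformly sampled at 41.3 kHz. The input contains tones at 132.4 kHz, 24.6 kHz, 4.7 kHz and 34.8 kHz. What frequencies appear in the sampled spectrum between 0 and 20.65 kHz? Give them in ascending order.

fs/2 = 20.65 kHz.
132.4 kHz mod fs = 8.5 kHz.
8.5 kHz ≤ fs/2 = 20.65 kHz, appears at 8.5 kHz.
24.6 kHz > fs/2 = 20.65 kHz, folds to fs − 24.6 kHz = 16.7 kHz.
4.7 kHz ≤ fs/2 = 20.65 kHz, passes unchanged.
34.8 kHz > fs/2 = 20.65 kHz, folds to fs − 34.8 kHz = 6.5 kHz.
Distinct values: {4.7 kHz, 6.5 kHz, 8.5 kHz, 16.7 kHz}.

4.7 kHz, 6.5 kHz, 8.5 kHz, 16.7 kHz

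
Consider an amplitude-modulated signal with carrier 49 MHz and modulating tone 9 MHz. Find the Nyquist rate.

116 MHz

AM sidebands sit at fc ± fm = 40 MHz and 58 MHz.
Highest-frequency component: 58 MHz.
Nyquist rate = 2 × 58 MHz = 116 MHz.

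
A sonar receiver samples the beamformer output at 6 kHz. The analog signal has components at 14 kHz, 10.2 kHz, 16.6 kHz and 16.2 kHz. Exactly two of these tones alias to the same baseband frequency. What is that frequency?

fs/2 = 3 kHz.
14 kHz mod fs = 2 kHz.
2 kHz ≤ fs/2 = 3 kHz, appears at 2 kHz.
10.2 kHz mod fs = 4.2 kHz.
4.2 kHz > fs/2 = 3 kHz, folds to fs − 4.2 kHz = 1.8 kHz.
16.6 kHz mod fs = 4.6 kHz.
4.6 kHz > fs/2 = 3 kHz, folds to fs − 4.6 kHz = 1.4 kHz.
16.2 kHz mod fs = 4.2 kHz.
4.2 kHz > fs/2 = 3 kHz, folds to fs − 4.2 kHz = 1.8 kHz.
10.2 kHz and 16.2 kHz both map to 1.8 kHz.

1.8 kHz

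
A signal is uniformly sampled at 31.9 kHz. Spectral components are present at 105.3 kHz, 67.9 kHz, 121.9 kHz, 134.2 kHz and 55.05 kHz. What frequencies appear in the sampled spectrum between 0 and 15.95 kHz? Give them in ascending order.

4.1 kHz, 5.7 kHz, 6.6 kHz, 8.75 kHz, 9.6 kHz

fs/2 = 15.95 kHz.
105.3 kHz mod fs = 9.6 kHz.
9.6 kHz ≤ fs/2 = 15.95 kHz, appears at 9.6 kHz.
67.9 kHz mod fs = 4.1 kHz.
4.1 kHz ≤ fs/2 = 15.95 kHz, appears at 4.1 kHz.
121.9 kHz mod fs = 26.2 kHz.
26.2 kHz > fs/2 = 15.95 kHz, folds to fs − 26.2 kHz = 5.7 kHz.
134.2 kHz mod fs = 6.6 kHz.
6.6 kHz ≤ fs/2 = 15.95 kHz, appears at 6.6 kHz.
55.05 kHz mod fs = 23.15 kHz.
23.15 kHz > fs/2 = 15.95 kHz, folds to fs − 23.15 kHz = 8.75 kHz.
Distinct values: {4.1 kHz, 5.7 kHz, 6.6 kHz, 8.75 kHz, 9.6 kHz}.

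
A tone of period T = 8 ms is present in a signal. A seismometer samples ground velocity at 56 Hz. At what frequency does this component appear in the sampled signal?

13 Hz

T = 8 ms → f = 1/T = 125 Hz.
125 Hz mod fs = 13 Hz.
13 Hz ≤ fs/2 = 28 Hz, appears at 13 Hz.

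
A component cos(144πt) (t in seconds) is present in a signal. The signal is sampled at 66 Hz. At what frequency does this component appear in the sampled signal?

ω = 144π rad/s → f = ω/(2π) = 72 Hz.
72 Hz mod fs = 6 Hz.
6 Hz ≤ fs/2 = 33 Hz, appears at 6 Hz.

6 Hz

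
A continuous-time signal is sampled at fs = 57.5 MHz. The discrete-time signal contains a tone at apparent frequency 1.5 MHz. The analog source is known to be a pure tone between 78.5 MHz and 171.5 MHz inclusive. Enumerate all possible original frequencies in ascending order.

113.5 MHz, 116.5 MHz, 171 MHz

Frequencies that alias to 1.5 MHz are k·fs ± 1.5 MHz for integer k ≥ 0.
k=0: 1.5 MHz.
k=1: 56 MHz, 59 MHz.
k=2: 113.5 MHz, 116.5 MHz.
k=3: 171 MHz, 174 MHz.
k=4: 228.5 MHz, 231.5 MHz.
Within [78.5 MHz, 171.5 MHz]: 113.5 MHz, 116.5 MHz, 171 MHz.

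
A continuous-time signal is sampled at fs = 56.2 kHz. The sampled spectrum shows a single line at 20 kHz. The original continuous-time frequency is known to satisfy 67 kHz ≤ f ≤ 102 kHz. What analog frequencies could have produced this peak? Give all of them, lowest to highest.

Frequencies that alias to 20 kHz are k·fs ± 20 kHz for integer k ≥ 0.
k=0: 20 kHz.
k=1: 36.2 kHz, 76.2 kHz.
k=2: 92.4 kHz, 132.4 kHz.
k=3: 148.6 kHz, 188.6 kHz.
Within [67 kHz, 102 kHz]: 76.2 kHz, 92.4 kHz.

76.2 kHz, 92.4 kHz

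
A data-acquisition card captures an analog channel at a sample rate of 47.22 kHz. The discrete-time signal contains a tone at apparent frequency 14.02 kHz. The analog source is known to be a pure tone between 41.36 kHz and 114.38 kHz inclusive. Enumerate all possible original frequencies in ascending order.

Frequencies that alias to 14.02 kHz are k·fs ± 14.02 kHz for integer k ≥ 0.
k=0: 14.02 kHz.
k=1: 33.2 kHz, 61.24 kHz.
k=2: 80.42 kHz, 108.46 kHz.
k=3: 127.64 kHz, 155.68 kHz.
Within [41.36 kHz, 114.38 kHz]: 61.24 kHz, 80.42 kHz, 108.46 kHz.

61.24 kHz, 80.42 kHz, 108.46 kHz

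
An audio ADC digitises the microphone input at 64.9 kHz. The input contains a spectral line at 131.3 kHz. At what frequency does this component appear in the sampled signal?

1.5 kHz

131.3 kHz mod fs = 1.5 kHz.
1.5 kHz ≤ fs/2 = 32.45 kHz, appears at 1.5 kHz.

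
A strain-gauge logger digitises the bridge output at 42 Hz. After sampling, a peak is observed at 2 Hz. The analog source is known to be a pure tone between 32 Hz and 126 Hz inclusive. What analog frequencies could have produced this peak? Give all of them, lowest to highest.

Frequencies that alias to 2 Hz are k·fs ± 2 Hz for integer k ≥ 0.
k=0: 2 Hz.
k=1: 40 Hz, 44 Hz.
k=2: 82 Hz, 86 Hz.
k=3: 124 Hz, 128 Hz.
k=4: 166 Hz, 170 Hz.
Within [32 Hz, 126 Hz]: 40 Hz, 44 Hz, 82 Hz, 86 Hz, 124 Hz.

40 Hz, 44 Hz, 82 Hz, 86 Hz, 124 Hz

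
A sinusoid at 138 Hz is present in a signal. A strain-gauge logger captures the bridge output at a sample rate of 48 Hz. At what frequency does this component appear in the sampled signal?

6 Hz

138 Hz mod fs = 42 Hz.
42 Hz > fs/2 = 24 Hz, folds to fs − 42 Hz = 6 Hz.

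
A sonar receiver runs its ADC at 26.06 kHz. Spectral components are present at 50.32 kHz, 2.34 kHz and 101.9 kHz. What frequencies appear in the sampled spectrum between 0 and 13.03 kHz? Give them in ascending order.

fs/2 = 13.03 kHz.
50.32 kHz mod fs = 24.26 kHz.
24.26 kHz > fs/2 = 13.03 kHz, folds to fs − 24.26 kHz = 1.8 kHz.
2.34 kHz ≤ fs/2 = 13.03 kHz, passes unchanged.
101.9 kHz mod fs = 23.72 kHz.
23.72 kHz > fs/2 = 13.03 kHz, folds to fs − 23.72 kHz = 2.34 kHz.
Distinct values: {1.8 kHz, 2.34 kHz}.

1.8 kHz, 2.34 kHz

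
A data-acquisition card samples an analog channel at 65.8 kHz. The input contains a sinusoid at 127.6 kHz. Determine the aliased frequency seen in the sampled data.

127.6 kHz mod fs = 61.8 kHz.
61.8 kHz > fs/2 = 32.9 kHz, folds to fs − 61.8 kHz = 4 kHz.

4 kHz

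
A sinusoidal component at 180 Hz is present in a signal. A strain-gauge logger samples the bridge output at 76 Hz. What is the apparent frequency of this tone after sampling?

28 Hz

180 Hz mod fs = 28 Hz.
28 Hz ≤ fs/2 = 38 Hz, appears at 28 Hz.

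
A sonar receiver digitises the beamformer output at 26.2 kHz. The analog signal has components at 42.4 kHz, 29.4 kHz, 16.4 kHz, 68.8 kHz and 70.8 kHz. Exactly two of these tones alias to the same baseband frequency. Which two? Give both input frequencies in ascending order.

fs/2 = 13.1 kHz.
42.4 kHz mod fs = 16.2 kHz.
16.2 kHz > fs/2 = 13.1 kHz, folds to fs − 16.2 kHz = 10 kHz.
29.4 kHz mod fs = 3.2 kHz.
3.2 kHz ≤ fs/2 = 13.1 kHz, appears at 3.2 kHz.
16.4 kHz > fs/2 = 13.1 kHz, folds to fs − 16.4 kHz = 9.8 kHz.
68.8 kHz mod fs = 16.4 kHz.
16.4 kHz > fs/2 = 13.1 kHz, folds to fs − 16.4 kHz = 9.8 kHz.
70.8 kHz mod fs = 18.4 kHz.
18.4 kHz > fs/2 = 13.1 kHz, folds to fs − 18.4 kHz = 7.8 kHz.
16.4 kHz and 68.8 kHz both map to 9.8 kHz.

16.4 kHz, 68.8 kHz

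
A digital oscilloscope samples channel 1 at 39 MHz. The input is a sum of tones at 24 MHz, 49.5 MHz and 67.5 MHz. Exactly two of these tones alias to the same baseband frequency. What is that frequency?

10.5 MHz

fs/2 = 19.5 MHz.
24 MHz > fs/2 = 19.5 MHz, folds to fs − 24 MHz = 15 MHz.
49.5 MHz mod fs = 10.5 MHz.
10.5 MHz ≤ fs/2 = 19.5 MHz, appears at 10.5 MHz.
67.5 MHz mod fs = 28.5 MHz.
28.5 MHz > fs/2 = 19.5 MHz, folds to fs − 28.5 MHz = 10.5 MHz.
49.5 MHz and 67.5 MHz both map to 10.5 MHz.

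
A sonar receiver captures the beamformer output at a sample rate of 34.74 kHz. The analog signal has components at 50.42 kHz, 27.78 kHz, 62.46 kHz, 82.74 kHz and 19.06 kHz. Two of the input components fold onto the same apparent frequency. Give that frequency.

15.68 kHz

fs/2 = 17.37 kHz.
50.42 kHz mod fs = 15.68 kHz.
15.68 kHz ≤ fs/2 = 17.37 kHz, appears at 15.68 kHz.
27.78 kHz > fs/2 = 17.37 kHz, folds to fs − 27.78 kHz = 6.96 kHz.
62.46 kHz mod fs = 27.72 kHz.
27.72 kHz > fs/2 = 17.37 kHz, folds to fs − 27.72 kHz = 7.02 kHz.
82.74 kHz mod fs = 13.26 kHz.
13.26 kHz ≤ fs/2 = 17.37 kHz, appears at 13.26 kHz.
19.06 kHz > fs/2 = 17.37 kHz, folds to fs − 19.06 kHz = 15.68 kHz.
19.06 kHz and 50.42 kHz both map to 15.68 kHz.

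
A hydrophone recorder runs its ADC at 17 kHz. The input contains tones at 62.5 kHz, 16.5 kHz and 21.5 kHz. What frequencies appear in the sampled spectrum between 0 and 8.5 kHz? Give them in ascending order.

fs/2 = 8.5 kHz.
62.5 kHz mod fs = 11.5 kHz.
11.5 kHz > fs/2 = 8.5 kHz, folds to fs − 11.5 kHz = 5.5 kHz.
16.5 kHz > fs/2 = 8.5 kHz, folds to fs − 16.5 kHz = 0.5 kHz.
21.5 kHz mod fs = 4.5 kHz.
4.5 kHz ≤ fs/2 = 8.5 kHz, appears at 4.5 kHz.
Distinct values: {0.5 kHz, 4.5 kHz, 5.5 kHz}.

0.5 kHz, 4.5 kHz, 5.5 kHz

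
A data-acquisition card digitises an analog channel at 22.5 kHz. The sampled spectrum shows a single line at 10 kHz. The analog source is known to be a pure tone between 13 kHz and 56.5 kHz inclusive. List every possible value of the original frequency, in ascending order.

Frequencies that alias to 10 kHz are k·fs ± 10 kHz for integer k ≥ 0.
k=0: 10 kHz.
k=1: 12.5 kHz, 32.5 kHz.
k=2: 35 kHz, 55 kHz.
k=3: 57.5 kHz, 77.5 kHz.
Within [13 kHz, 56.5 kHz]: 32.5 kHz, 35 kHz, 55 kHz.

32.5 kHz, 35 kHz, 55 kHz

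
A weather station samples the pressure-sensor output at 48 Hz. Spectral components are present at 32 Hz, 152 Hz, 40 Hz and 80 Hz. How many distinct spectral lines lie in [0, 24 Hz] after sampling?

fs/2 = 24 Hz.
32 Hz > fs/2 = 24 Hz, folds to fs − 32 Hz = 16 Hz.
152 Hz mod fs = 8 Hz.
8 Hz ≤ fs/2 = 24 Hz, appears at 8 Hz.
40 Hz > fs/2 = 24 Hz, folds to fs − 40 Hz = 8 Hz.
80 Hz mod fs = 32 Hz.
32 Hz > fs/2 = 24 Hz, folds to fs − 32 Hz = 16 Hz.
Distinct values: {8 Hz, 16 Hz} → 2.

2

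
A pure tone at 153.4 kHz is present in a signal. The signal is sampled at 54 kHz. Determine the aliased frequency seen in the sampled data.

153.4 kHz mod fs = 45.4 kHz.
45.4 kHz > fs/2 = 27 kHz, folds to fs − 45.4 kHz = 8.6 kHz.

8.6 kHz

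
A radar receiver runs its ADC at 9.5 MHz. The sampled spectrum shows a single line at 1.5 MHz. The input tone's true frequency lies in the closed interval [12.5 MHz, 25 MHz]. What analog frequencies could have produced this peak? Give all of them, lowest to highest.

Frequencies that alias to 1.5 MHz are k·fs ± 1.5 MHz for integer k ≥ 0.
k=0: 1.5 MHz.
k=1: 8 MHz, 11 MHz.
k=2: 17.5 MHz, 20.5 MHz.
k=3: 27 MHz, 30 MHz.
Within [12.5 MHz, 25 MHz]: 17.5 MHz, 20.5 MHz.

17.5 MHz, 20.5 MHz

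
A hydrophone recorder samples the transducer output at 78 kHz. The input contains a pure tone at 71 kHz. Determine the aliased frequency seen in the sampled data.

71 kHz > fs/2 = 39 kHz, folds to fs − 71 kHz = 7 kHz.

7 kHz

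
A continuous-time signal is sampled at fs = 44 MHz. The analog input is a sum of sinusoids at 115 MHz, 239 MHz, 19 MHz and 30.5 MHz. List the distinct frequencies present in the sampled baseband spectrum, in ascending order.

13.5 MHz, 17 MHz, 19 MHz

fs/2 = 22 MHz.
115 MHz mod fs = 27 MHz.
27 MHz > fs/2 = 22 MHz, folds to fs − 27 MHz = 17 MHz.
239 MHz mod fs = 19 MHz.
19 MHz ≤ fs/2 = 22 MHz, appears at 19 MHz.
19 MHz ≤ fs/2 = 22 MHz, passes unchanged.
30.5 MHz > fs/2 = 22 MHz, folds to fs − 30.5 MHz = 13.5 MHz.
Distinct values: {13.5 MHz, 17 MHz, 19 MHz}.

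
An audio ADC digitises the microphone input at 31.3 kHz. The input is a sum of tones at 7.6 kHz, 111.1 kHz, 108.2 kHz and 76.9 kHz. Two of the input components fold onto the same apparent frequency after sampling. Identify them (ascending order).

fs/2 = 15.65 kHz.
7.6 kHz ≤ fs/2 = 15.65 kHz, passes unchanged.
111.1 kHz mod fs = 17.2 kHz.
17.2 kHz > fs/2 = 15.65 kHz, folds to fs − 17.2 kHz = 14.1 kHz.
108.2 kHz mod fs = 14.3 kHz.
14.3 kHz ≤ fs/2 = 15.65 kHz, appears at 14.3 kHz.
76.9 kHz mod fs = 14.3 kHz.
14.3 kHz ≤ fs/2 = 15.65 kHz, appears at 14.3 kHz.
76.9 kHz and 108.2 kHz both map to 14.3 kHz.

76.9 kHz, 108.2 kHz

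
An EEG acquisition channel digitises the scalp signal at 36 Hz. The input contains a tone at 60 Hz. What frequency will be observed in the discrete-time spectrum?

60 Hz mod fs = 24 Hz.
24 Hz > fs/2 = 18 Hz, folds to fs − 24 Hz = 12 Hz.

12 Hz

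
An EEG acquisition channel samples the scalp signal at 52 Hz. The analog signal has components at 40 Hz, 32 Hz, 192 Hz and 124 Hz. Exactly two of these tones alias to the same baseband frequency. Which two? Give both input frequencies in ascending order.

fs/2 = 26 Hz.
40 Hz > fs/2 = 26 Hz, folds to fs − 40 Hz = 12 Hz.
32 Hz > fs/2 = 26 Hz, folds to fs − 32 Hz = 20 Hz.
192 Hz mod fs = 36 Hz.
36 Hz > fs/2 = 26 Hz, folds to fs − 36 Hz = 16 Hz.
124 Hz mod fs = 20 Hz.
20 Hz ≤ fs/2 = 26 Hz, appears at 20 Hz.
32 Hz and 124 Hz both map to 20 Hz.

32 Hz, 124 Hz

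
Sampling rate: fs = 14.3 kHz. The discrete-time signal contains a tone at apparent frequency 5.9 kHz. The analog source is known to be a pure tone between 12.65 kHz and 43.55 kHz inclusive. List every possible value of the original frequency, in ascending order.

Frequencies that alias to 5.9 kHz are k·fs ± 5.9 kHz for integer k ≥ 0.
k=0: 5.9 kHz.
k=1: 8.4 kHz, 20.2 kHz.
k=2: 22.7 kHz, 34.5 kHz.
k=3: 37 kHz, 48.8 kHz.
k=4: 51.3 kHz, 63.1 kHz.
Within [12.65 kHz, 43.55 kHz]: 20.2 kHz, 22.7 kHz, 34.5 kHz, 37 kHz.

20.2 kHz, 22.7 kHz, 34.5 kHz, 37 kHz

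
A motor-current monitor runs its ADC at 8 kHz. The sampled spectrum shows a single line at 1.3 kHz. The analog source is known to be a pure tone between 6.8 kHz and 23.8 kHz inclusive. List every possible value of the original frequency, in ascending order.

Frequencies that alias to 1.3 kHz are k·fs ± 1.3 kHz for integer k ≥ 0.
k=0: 1.3 kHz.
k=1: 6.7 kHz, 9.3 kHz.
k=2: 14.7 kHz, 17.3 kHz.
k=3: 22.7 kHz, 25.3 kHz.
k=4: 30.7 kHz, 33.3 kHz.
Within [6.8 kHz, 23.8 kHz]: 9.3 kHz, 14.7 kHz, 17.3 kHz, 22.7 kHz.

9.3 kHz, 14.7 kHz, 17.3 kHz, 22.7 kHz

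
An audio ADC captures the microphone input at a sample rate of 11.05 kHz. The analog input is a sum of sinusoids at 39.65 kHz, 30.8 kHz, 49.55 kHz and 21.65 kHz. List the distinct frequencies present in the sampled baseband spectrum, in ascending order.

0.45 kHz, 2.35 kHz, 4.55 kHz, 5.35 kHz

fs/2 = 5.525 kHz.
39.65 kHz mod fs = 6.5 kHz.
6.5 kHz > fs/2 = 5.525 kHz, folds to fs − 6.5 kHz = 4.55 kHz.
30.8 kHz mod fs = 8.7 kHz.
8.7 kHz > fs/2 = 5.525 kHz, folds to fs − 8.7 kHz = 2.35 kHz.
49.55 kHz mod fs = 5.35 kHz.
5.35 kHz ≤ fs/2 = 5.525 kHz, appears at 5.35 kHz.
21.65 kHz mod fs = 10.6 kHz.
10.6 kHz > fs/2 = 5.525 kHz, folds to fs − 10.6 kHz = 0.45 kHz.
Distinct values: {0.45 kHz, 2.35 kHz, 4.55 kHz, 5.35 kHz}.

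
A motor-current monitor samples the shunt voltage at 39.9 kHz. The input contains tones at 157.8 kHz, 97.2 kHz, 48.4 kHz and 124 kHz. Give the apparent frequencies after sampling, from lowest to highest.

fs/2 = 19.95 kHz.
157.8 kHz mod fs = 38.1 kHz.
38.1 kHz > fs/2 = 19.95 kHz, folds to fs − 38.1 kHz = 1.8 kHz.
97.2 kHz mod fs = 17.4 kHz.
17.4 kHz ≤ fs/2 = 19.95 kHz, appears at 17.4 kHz.
48.4 kHz mod fs = 8.5 kHz.
8.5 kHz ≤ fs/2 = 19.95 kHz, appears at 8.5 kHz.
124 kHz mod fs = 4.3 kHz.
4.3 kHz ≤ fs/2 = 19.95 kHz, appears at 4.3 kHz.
Distinct values: {1.8 kHz, 4.3 kHz, 8.5 kHz, 17.4 kHz}.

1.8 kHz, 4.3 kHz, 8.5 kHz, 17.4 kHz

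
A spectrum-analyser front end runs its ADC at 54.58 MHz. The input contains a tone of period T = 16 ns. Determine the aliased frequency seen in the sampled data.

T = 16 ns → f = 1/T = 62.5 MHz.
62.5 MHz mod fs = 7.92 MHz.
7.92 MHz ≤ fs/2 = 27.29 MHz, appears at 7.92 MHz.

7.92 MHz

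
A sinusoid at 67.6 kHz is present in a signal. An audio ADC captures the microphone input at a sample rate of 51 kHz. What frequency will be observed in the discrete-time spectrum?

67.6 kHz mod fs = 16.6 kHz.
16.6 kHz ≤ fs/2 = 25.5 kHz, appears at 16.6 kHz.

16.6 kHz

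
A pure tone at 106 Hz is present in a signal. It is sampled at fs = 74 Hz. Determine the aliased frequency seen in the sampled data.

32 Hz

106 Hz mod fs = 32 Hz.
32 Hz ≤ fs/2 = 37 Hz, appears at 32 Hz.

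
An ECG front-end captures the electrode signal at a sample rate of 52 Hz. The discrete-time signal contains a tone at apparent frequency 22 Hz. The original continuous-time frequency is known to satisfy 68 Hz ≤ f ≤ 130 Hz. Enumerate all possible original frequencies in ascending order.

74 Hz, 82 Hz, 126 Hz

Frequencies that alias to 22 Hz are k·fs ± 22 Hz for integer k ≥ 0.
k=0: 22 Hz.
k=1: 30 Hz, 74 Hz.
k=2: 82 Hz, 126 Hz.
k=3: 134 Hz, 178 Hz.
Within [68 Hz, 130 Hz]: 74 Hz, 82 Hz, 126 Hz.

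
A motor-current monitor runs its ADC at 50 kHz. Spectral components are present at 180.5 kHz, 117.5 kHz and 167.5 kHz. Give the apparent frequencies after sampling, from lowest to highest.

fs/2 = 25 kHz.
180.5 kHz mod fs = 30.5 kHz.
30.5 kHz > fs/2 = 25 kHz, folds to fs − 30.5 kHz = 19.5 kHz.
117.5 kHz mod fs = 17.5 kHz.
17.5 kHz ≤ fs/2 = 25 kHz, appears at 17.5 kHz.
167.5 kHz mod fs = 17.5 kHz.
17.5 kHz ≤ fs/2 = 25 kHz, appears at 17.5 kHz.
Distinct values: {17.5 kHz, 19.5 kHz}.

17.5 kHz, 19.5 kHz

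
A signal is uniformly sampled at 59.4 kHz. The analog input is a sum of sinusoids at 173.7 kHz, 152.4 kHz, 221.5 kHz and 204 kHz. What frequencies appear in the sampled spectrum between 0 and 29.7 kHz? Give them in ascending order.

4.5 kHz, 16.1 kHz, 25.8 kHz

fs/2 = 29.7 kHz.
173.7 kHz mod fs = 54.9 kHz.
54.9 kHz > fs/2 = 29.7 kHz, folds to fs − 54.9 kHz = 4.5 kHz.
152.4 kHz mod fs = 33.6 kHz.
33.6 kHz > fs/2 = 29.7 kHz, folds to fs − 33.6 kHz = 25.8 kHz.
221.5 kHz mod fs = 43.3 kHz.
43.3 kHz > fs/2 = 29.7 kHz, folds to fs − 43.3 kHz = 16.1 kHz.
204 kHz mod fs = 25.8 kHz.
25.8 kHz ≤ fs/2 = 29.7 kHz, appears at 25.8 kHz.
Distinct values: {4.5 kHz, 16.1 kHz, 25.8 kHz}.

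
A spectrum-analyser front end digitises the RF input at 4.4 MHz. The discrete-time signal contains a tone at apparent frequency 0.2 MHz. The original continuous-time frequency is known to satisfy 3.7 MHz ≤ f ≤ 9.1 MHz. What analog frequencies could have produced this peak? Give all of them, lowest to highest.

Frequencies that alias to 0.2 MHz are k·fs ± 0.2 MHz for integer k ≥ 0.
k=0: 0.2 MHz.
k=1: 4.2 MHz, 4.6 MHz.
k=2: 8.6 MHz, 9 MHz.
k=3: 13 MHz, 13.4 MHz.
Within [3.7 MHz, 9.1 MHz]: 4.2 MHz, 4.6 MHz, 8.6 MHz, 9 MHz.

4.2 MHz, 4.6 MHz, 8.6 MHz, 9 MHz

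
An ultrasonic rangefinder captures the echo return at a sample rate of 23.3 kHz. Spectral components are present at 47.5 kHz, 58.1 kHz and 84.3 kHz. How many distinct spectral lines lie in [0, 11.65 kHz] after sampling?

fs/2 = 11.65 kHz.
47.5 kHz mod fs = 0.9 kHz.
0.9 kHz ≤ fs/2 = 11.65 kHz, appears at 0.9 kHz.
58.1 kHz mod fs = 11.5 kHz.
11.5 kHz ≤ fs/2 = 11.65 kHz, appears at 11.5 kHz.
84.3 kHz mod fs = 14.4 kHz.
14.4 kHz > fs/2 = 11.65 kHz, folds to fs − 14.4 kHz = 8.9 kHz.
Distinct values: {0.9 kHz, 8.9 kHz, 11.5 kHz} → 3.

3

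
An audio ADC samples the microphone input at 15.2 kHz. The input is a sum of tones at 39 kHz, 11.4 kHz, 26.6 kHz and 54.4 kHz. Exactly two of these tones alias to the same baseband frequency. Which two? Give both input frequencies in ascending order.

11.4 kHz, 26.6 kHz

fs/2 = 7.6 kHz.
39 kHz mod fs = 8.6 kHz.
8.6 kHz > fs/2 = 7.6 kHz, folds to fs − 8.6 kHz = 6.6 kHz.
11.4 kHz > fs/2 = 7.6 kHz, folds to fs − 11.4 kHz = 3.8 kHz.
26.6 kHz mod fs = 11.4 kHz.
11.4 kHz > fs/2 = 7.6 kHz, folds to fs − 11.4 kHz = 3.8 kHz.
54.4 kHz mod fs = 8.8 kHz.
8.8 kHz > fs/2 = 7.6 kHz, folds to fs − 8.8 kHz = 6.4 kHz.
11.4 kHz and 26.6 kHz both map to 3.8 kHz.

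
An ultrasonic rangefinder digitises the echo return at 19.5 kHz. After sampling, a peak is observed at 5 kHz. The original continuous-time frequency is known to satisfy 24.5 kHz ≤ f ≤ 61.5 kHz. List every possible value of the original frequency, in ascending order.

Frequencies that alias to 5 kHz are k·fs ± 5 kHz for integer k ≥ 0.
k=0: 5 kHz.
k=1: 14.5 kHz, 24.5 kHz.
k=2: 34 kHz, 44 kHz.
k=3: 53.5 kHz, 63.5 kHz.
k=4: 73 kHz, 83 kHz.
Within [24.5 kHz, 61.5 kHz]: 24.5 kHz, 34 kHz, 44 kHz, 53.5 kHz.

24.5 kHz, 34 kHz, 44 kHz, 53.5 kHz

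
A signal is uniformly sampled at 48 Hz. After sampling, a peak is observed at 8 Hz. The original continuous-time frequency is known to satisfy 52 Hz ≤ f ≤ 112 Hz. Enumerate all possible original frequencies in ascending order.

Frequencies that alias to 8 Hz are k·fs ± 8 Hz for integer k ≥ 0.
k=0: 8 Hz.
k=1: 40 Hz, 56 Hz.
k=2: 88 Hz, 104 Hz.
k=3: 136 Hz, 152 Hz.
Within [52 Hz, 112 Hz]: 56 Hz, 88 Hz, 104 Hz.

56 Hz, 88 Hz, 104 Hz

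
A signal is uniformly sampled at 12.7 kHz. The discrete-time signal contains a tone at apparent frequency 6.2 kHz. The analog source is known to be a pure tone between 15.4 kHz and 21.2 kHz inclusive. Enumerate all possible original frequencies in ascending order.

Frequencies that alias to 6.2 kHz are k·fs ± 6.2 kHz for integer k ≥ 0.
k=0: 6.2 kHz.
k=1: 6.5 kHz, 18.9 kHz.
k=2: 19.2 kHz, 31.6 kHz.
k=3: 31.9 kHz, 44.3 kHz.
Within [15.4 kHz, 21.2 kHz]: 18.9 kHz, 19.2 kHz.

18.9 kHz, 19.2 kHz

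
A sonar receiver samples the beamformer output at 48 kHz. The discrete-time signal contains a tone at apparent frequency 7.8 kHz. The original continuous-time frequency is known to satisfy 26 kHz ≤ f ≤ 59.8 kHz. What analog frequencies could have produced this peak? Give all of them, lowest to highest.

40.2 kHz, 55.8 kHz

Frequencies that alias to 7.8 kHz are k·fs ± 7.8 kHz for integer k ≥ 0.
k=0: 7.8 kHz.
k=1: 40.2 kHz, 55.8 kHz.
k=2: 88.2 kHz, 103.8 kHz.
Within [26 kHz, 59.8 kHz]: 40.2 kHz, 55.8 kHz.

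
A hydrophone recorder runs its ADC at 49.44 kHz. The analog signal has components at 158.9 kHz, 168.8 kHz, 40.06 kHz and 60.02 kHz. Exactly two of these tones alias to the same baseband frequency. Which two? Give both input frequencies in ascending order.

60.02 kHz, 158.9 kHz

fs/2 = 24.72 kHz.
158.9 kHz mod fs = 10.58 kHz.
10.58 kHz ≤ fs/2 = 24.72 kHz, appears at 10.58 kHz.
168.8 kHz mod fs = 20.48 kHz.
20.48 kHz ≤ fs/2 = 24.72 kHz, appears at 20.48 kHz.
40.06 kHz > fs/2 = 24.72 kHz, folds to fs − 40.06 kHz = 9.38 kHz.
60.02 kHz mod fs = 10.58 kHz.
10.58 kHz ≤ fs/2 = 24.72 kHz, appears at 10.58 kHz.
60.02 kHz and 158.9 kHz both map to 10.58 kHz.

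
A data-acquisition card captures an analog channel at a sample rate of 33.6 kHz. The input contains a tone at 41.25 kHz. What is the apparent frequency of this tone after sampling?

7.65 kHz

41.25 kHz mod fs = 7.65 kHz.
7.65 kHz ≤ fs/2 = 16.8 kHz, appears at 7.65 kHz.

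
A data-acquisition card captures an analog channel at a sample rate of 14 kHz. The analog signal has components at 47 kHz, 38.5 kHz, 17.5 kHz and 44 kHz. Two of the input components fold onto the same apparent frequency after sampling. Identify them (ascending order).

fs/2 = 7 kHz.
47 kHz mod fs = 5 kHz.
5 kHz ≤ fs/2 = 7 kHz, appears at 5 kHz.
38.5 kHz mod fs = 10.5 kHz.
10.5 kHz > fs/2 = 7 kHz, folds to fs − 10.5 kHz = 3.5 kHz.
17.5 kHz mod fs = 3.5 kHz.
3.5 kHz ≤ fs/2 = 7 kHz, appears at 3.5 kHz.
44 kHz mod fs = 2 kHz.
2 kHz ≤ fs/2 = 7 kHz, appears at 2 kHz.
17.5 kHz and 38.5 kHz both map to 3.5 kHz.

17.5 kHz, 38.5 kHz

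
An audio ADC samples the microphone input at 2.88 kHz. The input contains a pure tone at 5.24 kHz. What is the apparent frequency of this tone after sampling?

0.52 kHz

5.24 kHz mod fs = 2.36 kHz.
2.36 kHz > fs/2 = 1.44 kHz, folds to fs − 2.36 kHz = 0.52 kHz.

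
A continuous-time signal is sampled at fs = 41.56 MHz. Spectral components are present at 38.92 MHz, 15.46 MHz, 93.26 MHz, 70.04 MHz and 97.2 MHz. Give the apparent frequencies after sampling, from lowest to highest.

fs/2 = 20.78 MHz.
38.92 MHz > fs/2 = 20.78 MHz, folds to fs − 38.92 MHz = 2.64 MHz.
15.46 MHz ≤ fs/2 = 20.78 MHz, passes unchanged.
93.26 MHz mod fs = 10.14 MHz.
10.14 MHz ≤ fs/2 = 20.78 MHz, appears at 10.14 MHz.
70.04 MHz mod fs = 28.48 MHz.
28.48 MHz > fs/2 = 20.78 MHz, folds to fs − 28.48 MHz = 13.08 MHz.
97.2 MHz mod fs = 14.08 MHz.
14.08 MHz ≤ fs/2 = 20.78 MHz, appears at 14.08 MHz.
Distinct values: {2.64 MHz, 10.14 MHz, 13.08 MHz, 14.08 MHz, 15.46 MHz}.

2.64 MHz, 10.14 MHz, 13.08 MHz, 14.08 MHz, 15.46 MHz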